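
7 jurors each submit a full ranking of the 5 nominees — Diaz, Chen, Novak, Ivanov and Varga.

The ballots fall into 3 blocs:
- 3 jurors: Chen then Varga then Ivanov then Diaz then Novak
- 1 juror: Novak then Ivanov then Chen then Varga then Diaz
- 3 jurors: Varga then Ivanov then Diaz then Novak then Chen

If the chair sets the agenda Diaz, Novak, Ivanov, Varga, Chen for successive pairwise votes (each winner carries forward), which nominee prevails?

Round 1: Diaz vs Novak — 6–1, Diaz advances.
Round 2: Diaz vs Ivanov — 0–7, Ivanov advances.
Round 3: Ivanov vs Varga — 1–6, Varga advances.
Round 4: Varga vs Chen — 3–4, Chen advances.
The agenda winner is Chen.

Chen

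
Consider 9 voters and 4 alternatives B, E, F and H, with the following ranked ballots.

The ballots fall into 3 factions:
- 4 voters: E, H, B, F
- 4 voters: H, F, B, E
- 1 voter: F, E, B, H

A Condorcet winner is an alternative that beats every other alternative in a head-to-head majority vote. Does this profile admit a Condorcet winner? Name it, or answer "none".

none

Check each pair by majority over 9 ballots:
B vs E: 4 to 5, E.
B vs F: B is ranked higher on 4 ballots, F on 5. F wins 5–4.
B vs H: B is ranked higher on 1 ballot, H on 8. H wins 8–1.
E vs F: F wins 5–4.
E vs H: E is ranked higher on 4+1 = 5 ballots, H on 4. E wins 5–4.
F vs H: H wins 8–1.
Every alternative loses at least once (B loses to E; E loses to F; F loses to H; H loses to E). The majority relation contains the cycle E beats H beats F beats E, so there is no Condorcet winner.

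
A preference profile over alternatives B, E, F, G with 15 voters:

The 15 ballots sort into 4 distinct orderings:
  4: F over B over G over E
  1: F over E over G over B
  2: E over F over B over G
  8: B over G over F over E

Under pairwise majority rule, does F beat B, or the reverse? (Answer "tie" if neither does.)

B

Ballots ranking F above B: 4 + 1 + 2 = 7.
Ballots ranking B above F: 15 − 7 = 8.
B wins the head-to-head 8–7.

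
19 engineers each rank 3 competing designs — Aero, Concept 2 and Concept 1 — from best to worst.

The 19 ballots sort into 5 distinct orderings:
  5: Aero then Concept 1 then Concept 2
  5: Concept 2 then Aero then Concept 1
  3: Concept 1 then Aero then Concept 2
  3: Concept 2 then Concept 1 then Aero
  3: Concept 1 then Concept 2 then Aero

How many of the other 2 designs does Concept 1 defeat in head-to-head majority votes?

1

Concept 1 against each rival (19 engineers):
Concept 1 vs Aero: Concept 1 is ranked higher on 3+3+3 = 9 ballots, Aero on 10. Aero wins 10–9.
Concept 1 vs Concept 2: 5+3+3 = 11 for Concept 1, 8 for Concept 2 — Concept 1 by 11–8.
Concept 1 beats Concept 2; loses to Aero — 1 pairwise win.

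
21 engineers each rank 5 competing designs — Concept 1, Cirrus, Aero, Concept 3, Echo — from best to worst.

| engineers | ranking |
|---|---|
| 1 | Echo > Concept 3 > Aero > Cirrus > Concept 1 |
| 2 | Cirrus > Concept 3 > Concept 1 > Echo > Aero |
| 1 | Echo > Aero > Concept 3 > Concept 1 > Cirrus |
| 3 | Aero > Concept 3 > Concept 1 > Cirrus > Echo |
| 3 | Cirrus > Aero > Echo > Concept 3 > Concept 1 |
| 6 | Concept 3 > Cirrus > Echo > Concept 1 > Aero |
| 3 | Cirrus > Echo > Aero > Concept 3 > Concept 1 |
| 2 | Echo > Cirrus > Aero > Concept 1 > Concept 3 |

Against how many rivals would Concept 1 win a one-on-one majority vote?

Concept 1 against each rival (21 engineers):
Concept 1–Cirrus: Cirrus 17–4.
Concept 1 vs Aero: Aero, 13–8.
Concept 1 vs Concept 3: Concept 3, 19–2.
Concept 1 vs Echo: Concept 1 is ranked higher on 2+3 = 5 ballots, Echo on 16. Echo wins 16–5.
Concept 1 beats no one; loses to Cirrus, Aero, Concept 3, Echo — 0 pairwise wins.

0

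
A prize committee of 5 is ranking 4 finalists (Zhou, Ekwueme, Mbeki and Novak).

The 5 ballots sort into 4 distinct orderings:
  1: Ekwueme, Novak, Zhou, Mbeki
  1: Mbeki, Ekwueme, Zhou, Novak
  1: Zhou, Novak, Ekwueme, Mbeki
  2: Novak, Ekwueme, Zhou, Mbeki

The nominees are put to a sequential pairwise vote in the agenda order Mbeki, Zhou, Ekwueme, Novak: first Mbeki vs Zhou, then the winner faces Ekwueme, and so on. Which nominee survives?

Round 1: Mbeki vs Zhou — 1–4, Zhou advances.
Round 2: Zhou vs Ekwueme — 1–4, Ekwueme advances.
Round 3: Ekwueme vs Novak — 2–3, Novak advances.
Novak survives the agenda.

Novak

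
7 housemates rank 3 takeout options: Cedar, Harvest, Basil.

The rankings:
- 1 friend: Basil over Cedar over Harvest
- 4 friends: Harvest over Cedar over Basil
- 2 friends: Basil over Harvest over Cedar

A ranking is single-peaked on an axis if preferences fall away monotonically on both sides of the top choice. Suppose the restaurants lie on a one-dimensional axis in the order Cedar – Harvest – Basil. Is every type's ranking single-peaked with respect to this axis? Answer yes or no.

no

Axis positions: Cedar=1, Harvest=2, Basil=3.
Type 1: ranking walks positions 3-1-2; Cedar is ranked above Harvest even though Harvest lies between Cedar and the peak Basil on the axis — preferences dip and rise again. Not single-peaked.
Type 2 (peak Harvest at position 2): ranking walks positions 2-1-3, expanding outward from the peak — single-peaked.
Type 3 (peak Basil at position 3): ranking walks positions 3-2-1, expanding outward from the peak — single-peaked.
Type 1 violates single-peakedness, so the profile is not single-peaked on this axis.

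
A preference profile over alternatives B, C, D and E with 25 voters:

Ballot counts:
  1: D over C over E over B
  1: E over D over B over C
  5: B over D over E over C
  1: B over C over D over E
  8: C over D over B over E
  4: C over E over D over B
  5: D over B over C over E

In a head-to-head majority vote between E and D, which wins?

D

Ballots ranking E above D: 1 + 4 = 5.
Ballots ranking D above E: 25 − 5 = 20.
D wins the head-to-head 20–5.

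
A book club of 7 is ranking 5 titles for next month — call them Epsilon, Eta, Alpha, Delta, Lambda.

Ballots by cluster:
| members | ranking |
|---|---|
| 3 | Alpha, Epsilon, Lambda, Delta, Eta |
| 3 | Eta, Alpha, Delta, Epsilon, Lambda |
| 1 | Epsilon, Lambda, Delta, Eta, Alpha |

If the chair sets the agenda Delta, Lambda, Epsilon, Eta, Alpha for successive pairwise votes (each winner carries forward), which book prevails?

Round 1: Delta vs Lambda — 3–4, Lambda advances.
Round 2: Lambda vs Epsilon — 0–7, Epsilon advances.
Round 3: Epsilon vs Eta — 4–3, Epsilon advances.
Round 4: Epsilon vs Alpha — 1–6, Alpha advances.
The agenda winner is Alpha.

Alpha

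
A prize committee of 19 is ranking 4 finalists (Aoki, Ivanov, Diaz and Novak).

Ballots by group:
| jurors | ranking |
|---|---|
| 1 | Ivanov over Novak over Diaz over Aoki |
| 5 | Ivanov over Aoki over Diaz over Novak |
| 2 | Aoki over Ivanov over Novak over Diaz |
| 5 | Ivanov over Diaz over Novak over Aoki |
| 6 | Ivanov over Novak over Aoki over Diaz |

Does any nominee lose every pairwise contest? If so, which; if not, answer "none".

Head-to-head results (19 jurors):
Aoki vs Ivanov: 2 for Aoki, 17 for Ivanov — Ivanov by 17–2.
Aoki–Diaz: Aoki 13–6.
Aoki vs Novak: Novak, 12–7.
Ivanov vs Diaz: 1+5+2+5+6 = 19 for Ivanov, 0 for Diaz — Ivanov by 19–0.
Ivanov vs Novak: Ivanov is ranked higher on 1+5+2+5+6 = 19 ballots, Novak on 0. Ivanov wins 19–0.
Diaz vs Novak: Diaz, 10–9.
No nominee is winless: Aoki beats Diaz; Ivanov beats Aoki; Diaz beats Novak; Novak beats Aoki. There is no Condorcet loser.

none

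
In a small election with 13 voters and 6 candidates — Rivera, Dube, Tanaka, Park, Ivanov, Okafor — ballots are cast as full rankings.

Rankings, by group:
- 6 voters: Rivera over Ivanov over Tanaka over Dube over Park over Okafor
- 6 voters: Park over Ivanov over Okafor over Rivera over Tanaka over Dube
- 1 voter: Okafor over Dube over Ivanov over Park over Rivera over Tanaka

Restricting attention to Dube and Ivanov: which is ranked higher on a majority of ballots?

Ballots ranking Dube above Ivanov: 1.
Ballots ranking Ivanov above Dube: 13 − 1 = 12.
Ivanov wins the head-to-head 12–1.

Ivanov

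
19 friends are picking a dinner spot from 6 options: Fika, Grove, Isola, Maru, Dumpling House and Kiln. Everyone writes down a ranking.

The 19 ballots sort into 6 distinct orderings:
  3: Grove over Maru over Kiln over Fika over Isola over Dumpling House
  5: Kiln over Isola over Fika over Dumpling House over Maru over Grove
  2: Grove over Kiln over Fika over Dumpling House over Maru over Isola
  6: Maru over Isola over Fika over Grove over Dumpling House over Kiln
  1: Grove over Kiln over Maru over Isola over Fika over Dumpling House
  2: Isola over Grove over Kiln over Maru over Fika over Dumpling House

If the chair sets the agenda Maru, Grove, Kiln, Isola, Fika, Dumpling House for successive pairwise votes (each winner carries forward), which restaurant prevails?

Round 1: Maru vs Grove — 11–8, Maru advances.
Round 2: Maru vs Kiln — 9–10, Kiln advances.
Round 3: Kiln vs Isola — 11–8, Kiln advances.
Round 4: Kiln vs Fika — 13–6, Kiln advances.
Round 5: Kiln vs Dumpling House — 13–6, Kiln advances.
Kiln survives the agenda.

Kiln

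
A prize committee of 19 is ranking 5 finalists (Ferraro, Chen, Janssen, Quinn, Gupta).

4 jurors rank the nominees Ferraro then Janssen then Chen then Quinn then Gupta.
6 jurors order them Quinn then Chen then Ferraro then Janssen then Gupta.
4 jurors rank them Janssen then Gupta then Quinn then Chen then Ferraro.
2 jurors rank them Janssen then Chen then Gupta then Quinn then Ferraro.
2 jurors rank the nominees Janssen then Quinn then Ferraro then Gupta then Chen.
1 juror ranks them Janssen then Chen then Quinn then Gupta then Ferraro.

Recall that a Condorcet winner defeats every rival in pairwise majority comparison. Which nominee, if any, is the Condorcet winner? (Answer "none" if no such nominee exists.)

Pairwise majorities:
Ferraro vs Chen: 4+2 = 6 for Ferraro, 13 for Chen — Chen by 13–6.
Ferraro vs Janssen: Ferraro wins 10–9.
Ferraro vs Quinn: Ferraro preferred on 4 ballots; Quinn wins 15–4.
Ferraro–Gupta: Ferraro 12–7.
Chen vs Janssen: Chen preferred on 6 ballots; Janssen wins 13–6.
Chen vs Quinn: Chen preferred on 4+2+1 = 7 ballots; Quinn wins 12–7.
Chen vs Gupta: Chen, 13–6.
Janssen–Quinn: Janssen 13–6.
Janssen vs Gupta: Janssen, 19–0.
Quinn vs Gupta: 13 to 6, Quinn.
Each nominee drops at least one matchup (Ferraro loses to Chen; Chen loses to Janssen; Janssen loses to Ferraro; Quinn loses to Janssen; Gupta loses to Ferraro); the cycle Ferraro > Janssen > Chen > Ferraro rules out a Condorcet winner.

none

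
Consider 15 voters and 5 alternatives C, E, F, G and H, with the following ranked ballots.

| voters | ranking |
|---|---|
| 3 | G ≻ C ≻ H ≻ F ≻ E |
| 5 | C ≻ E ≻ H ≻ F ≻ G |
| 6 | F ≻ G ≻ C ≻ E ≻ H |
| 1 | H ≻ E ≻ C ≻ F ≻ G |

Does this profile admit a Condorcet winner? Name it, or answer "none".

none

Head-to-head results (15 voters):
C–E: C 14–1.
C–F: C 9–6.
C vs G: G, 9–6.
C vs H: C wins 14–1.
E–F: F 9–6.
E vs G: G wins 9–6.
E vs H: E wins 11–4.
F–G: F 12–3.
F vs H: 6 to 9, H.
G vs H: G is ranked higher on 3+6 = 9 ballots, H on 6. G wins 9–6.
Each alternative drops at least one matchup (C loses to G; E loses to C; F loses to C; G loses to F; H loses to C); the cycle C > F > G > C rules out a Condorcet winner.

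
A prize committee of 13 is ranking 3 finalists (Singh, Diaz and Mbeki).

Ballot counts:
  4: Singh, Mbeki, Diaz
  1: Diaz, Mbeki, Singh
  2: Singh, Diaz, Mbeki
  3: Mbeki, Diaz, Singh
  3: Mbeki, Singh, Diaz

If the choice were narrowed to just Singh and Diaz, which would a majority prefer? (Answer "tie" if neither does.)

Singh

Ballots ranking Singh above Diaz: 4 + 2 + 3 = 9.
Ballots ranking Diaz above Singh: 13 − 9 = 4.
Singh wins the head-to-head 9–4.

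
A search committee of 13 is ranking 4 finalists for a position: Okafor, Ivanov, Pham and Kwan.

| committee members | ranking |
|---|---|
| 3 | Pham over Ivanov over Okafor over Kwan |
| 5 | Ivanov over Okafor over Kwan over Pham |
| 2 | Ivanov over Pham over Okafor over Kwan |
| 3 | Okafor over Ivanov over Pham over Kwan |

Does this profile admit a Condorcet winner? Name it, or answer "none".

Ivanov

Check each pair by majority over 13 ballots:
Okafor vs Ivanov: 3 to 10, Ivanov.
Okafor vs Pham: Okafor preferred on 5+3 = 8 ballots; Okafor wins 8–5.
Okafor vs Kwan: 3+5+2+3 = 13 for Okafor, 0 for Kwan — Okafor by 13–0.
Ivanov vs Pham: 10 to 3, Ivanov.
Ivanov vs Kwan: 3+5+2+3 = 13 for Ivanov, 0 for Kwan — Ivanov by 13–0.
Pham vs Kwan: 8 to 5, Pham.
Ivanov defeats every rival head-to-head and is the Condorcet winner.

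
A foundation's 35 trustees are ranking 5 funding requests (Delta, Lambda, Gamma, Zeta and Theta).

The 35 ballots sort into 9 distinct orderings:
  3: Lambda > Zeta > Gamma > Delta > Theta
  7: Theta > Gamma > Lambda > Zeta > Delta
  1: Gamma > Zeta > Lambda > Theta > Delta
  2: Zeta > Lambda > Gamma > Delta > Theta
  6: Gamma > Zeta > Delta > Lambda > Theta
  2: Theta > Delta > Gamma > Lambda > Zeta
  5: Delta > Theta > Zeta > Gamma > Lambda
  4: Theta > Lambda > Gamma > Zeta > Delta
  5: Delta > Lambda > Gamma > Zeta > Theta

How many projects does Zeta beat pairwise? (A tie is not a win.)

Zeta against each rival (35 reviewers):
Zeta vs Delta: Zeta, 23–12.
Zeta vs Lambda: 1+2+6+5 = 14 for Zeta, 21 for Lambda — Lambda by 21–14.
Zeta–Gamma: Gamma 25–10.
Zeta vs Theta: Theta wins 18–17.
Zeta beats Delta; loses to Lambda, Gamma, Theta — 1 pairwise win.

1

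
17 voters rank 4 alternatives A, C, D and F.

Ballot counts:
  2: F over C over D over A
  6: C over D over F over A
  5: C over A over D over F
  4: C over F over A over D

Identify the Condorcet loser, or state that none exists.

none

Head-to-head results (17 voters):
A vs C: A is ranked higher on 0 ballots, C on 17. C wins 17–0.
A vs D: 9 to 8, A.
A vs F: F wins 12–5.
C vs D: C, 17–0.
C vs F: 6+5+4 = 15 for C, 2 for F — C by 15–2.
D vs F: D preferred on 6+5 = 11 ballots; D wins 11–6.
Each alternative has at least one pairwise win (A beats D; C beats A; D beats F; F beats A) — no Condorcet loser.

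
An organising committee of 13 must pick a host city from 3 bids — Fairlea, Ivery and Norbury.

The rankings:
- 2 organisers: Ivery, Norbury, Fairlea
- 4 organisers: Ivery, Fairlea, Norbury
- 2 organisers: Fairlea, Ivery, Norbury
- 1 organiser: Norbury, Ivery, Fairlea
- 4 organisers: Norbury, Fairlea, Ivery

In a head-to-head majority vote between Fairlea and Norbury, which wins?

Ballots ranking Fairlea above Norbury: 4 + 2 = 6.
Ballots ranking Norbury above Fairlea: 13 − 6 = 7.
Norbury wins the head-to-head 7–6.

Norbury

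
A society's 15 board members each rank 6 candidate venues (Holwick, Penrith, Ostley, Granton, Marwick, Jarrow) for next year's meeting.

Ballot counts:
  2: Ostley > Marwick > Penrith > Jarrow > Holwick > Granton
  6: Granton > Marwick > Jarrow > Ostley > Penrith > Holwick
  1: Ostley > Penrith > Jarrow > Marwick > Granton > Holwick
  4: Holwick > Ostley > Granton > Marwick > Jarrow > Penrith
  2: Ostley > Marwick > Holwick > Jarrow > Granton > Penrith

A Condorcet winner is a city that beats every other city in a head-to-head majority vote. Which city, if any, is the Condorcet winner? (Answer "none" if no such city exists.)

Head-to-head results (15 organisers):
Holwick vs Penrith: Penrith, 9–6.
Holwick–Ostley: Ostley 11–4.
Holwick–Granton: Holwick 8–7.
Holwick vs Marwick: Marwick wins 11–4.
Holwick vs Jarrow: Jarrow wins 9–6.
Penrith vs Ostley: Ostley, 15–0.
Penrith vs Granton: Granton, 12–3.
Penrith vs Marwick: Marwick, 14–1.
Penrith–Jarrow: Jarrow 12–3.
Ostley vs Granton: Ostley wins 9–6.
Ostley vs Marwick: Ostley, 9–6.
Ostley–Jarrow: Ostley 9–6.
Granton vs Marwick: Granton wins 10–5.
Granton vs Jarrow: Granton wins 10–5.
Marwick vs Jarrow: Marwick wins 14–1.
Ostley defeats every rival head-to-head and is the Condorcet winner.

Ostley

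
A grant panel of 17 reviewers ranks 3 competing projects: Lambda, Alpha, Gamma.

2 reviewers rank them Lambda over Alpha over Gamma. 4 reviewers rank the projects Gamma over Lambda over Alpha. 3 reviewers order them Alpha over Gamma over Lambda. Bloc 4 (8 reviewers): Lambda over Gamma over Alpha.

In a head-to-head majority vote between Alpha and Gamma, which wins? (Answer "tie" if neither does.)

Ballots ranking Alpha above Gamma: 2 + 3 = 5.
Ballots ranking Gamma above Alpha: 17 − 5 = 12.
Gamma wins the head-to-head 12–5.

Gamma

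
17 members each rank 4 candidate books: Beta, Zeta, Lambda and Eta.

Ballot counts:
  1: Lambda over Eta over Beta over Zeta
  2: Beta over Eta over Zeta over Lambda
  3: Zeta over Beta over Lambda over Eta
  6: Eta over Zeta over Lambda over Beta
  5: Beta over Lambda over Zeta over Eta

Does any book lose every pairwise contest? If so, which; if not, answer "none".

none

Head-to-head results (17 members):
Beta vs Zeta: 8 to 9, Zeta.
Beta vs Lambda: Beta wins 10–7.
Beta vs Eta: 2+3+5 = 10 for Beta, 7 for Eta — Beta by 10–7.
Zeta vs Lambda: Zeta wins 11–6.
Zeta vs Eta: Eta wins 9–8.
Lambda vs Eta: Lambda wins 9–8.
No book is winless: Beta beats Lambda; Zeta beats Beta; Lambda beats Eta; Eta beats Zeta. There is no Condorcet loser.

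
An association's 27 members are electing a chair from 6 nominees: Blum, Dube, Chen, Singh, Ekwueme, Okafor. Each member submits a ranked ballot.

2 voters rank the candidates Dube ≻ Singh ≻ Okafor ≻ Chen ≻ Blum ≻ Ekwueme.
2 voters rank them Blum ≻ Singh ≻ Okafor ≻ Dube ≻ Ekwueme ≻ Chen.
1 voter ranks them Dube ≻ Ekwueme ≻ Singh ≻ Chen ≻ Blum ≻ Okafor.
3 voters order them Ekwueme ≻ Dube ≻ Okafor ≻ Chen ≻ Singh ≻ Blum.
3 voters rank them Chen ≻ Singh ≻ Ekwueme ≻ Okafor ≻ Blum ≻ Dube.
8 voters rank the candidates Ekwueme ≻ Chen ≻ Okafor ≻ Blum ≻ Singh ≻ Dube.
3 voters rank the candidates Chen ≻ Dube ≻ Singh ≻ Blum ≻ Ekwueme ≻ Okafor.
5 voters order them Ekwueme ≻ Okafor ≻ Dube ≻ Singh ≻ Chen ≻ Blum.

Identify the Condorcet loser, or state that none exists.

Head-to-head results (27 voters):
Blum vs Dube: Blum preferred on 2+3+8 = 13 ballots; Dube wins 14–13.
Blum–Chen: Chen 25–2.
Blum vs Singh: 10 to 17, Singh.
Blum vs Ekwueme: Ekwueme wins 20–7.
Blum vs Okafor: Okafor, 21–6.
Dube vs Chen: Dube preferred on 2+2+1+3+5 = 13 ballots; Chen wins 14–13.
Dube vs Singh: 2+1+3+3+5 = 14 for Dube, 13 for Singh — Dube by 14–13.
Dube vs Ekwueme: 2+2+1+3 = 8 for Dube, 19 for Ekwueme — Ekwueme by 19–8.
Dube vs Okafor: Dube preferred on 2+1+3+3 = 9 ballots; Okafor wins 18–9.
Chen vs Singh: Chen wins 17–10.
Chen–Ekwueme: Ekwueme 19–8.
Chen vs Okafor: Chen, 15–12.
Singh vs Ekwueme: Ekwueme, 17–10.
Singh–Okafor: Okafor 16–11.
Ekwueme vs Okafor: 1+3+3+8+3+5 = 23 for Ekwueme, 4 for Okafor — Ekwueme by 23–4.
Only Blum has no wins; Blum is the Condorcet loser.

Blum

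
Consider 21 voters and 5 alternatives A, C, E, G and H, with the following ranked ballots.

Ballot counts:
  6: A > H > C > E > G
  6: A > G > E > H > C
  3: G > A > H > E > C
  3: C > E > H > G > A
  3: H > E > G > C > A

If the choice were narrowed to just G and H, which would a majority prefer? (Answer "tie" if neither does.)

Ballots ranking G above H: 6 + 3 = 9.
Ballots ranking H above G: 21 − 9 = 12.
H wins the head-to-head 12–9.

H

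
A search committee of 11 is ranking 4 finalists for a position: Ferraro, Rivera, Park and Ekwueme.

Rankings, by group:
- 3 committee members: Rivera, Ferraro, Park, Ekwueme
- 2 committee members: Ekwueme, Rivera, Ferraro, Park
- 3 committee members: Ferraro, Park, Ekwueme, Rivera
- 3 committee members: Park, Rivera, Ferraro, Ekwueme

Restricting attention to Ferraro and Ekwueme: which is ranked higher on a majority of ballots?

Ballots ranking Ferraro above Ekwueme: 3 + 3 + 3 = 9.
Ballots ranking Ekwueme above Ferraro: 11 − 9 = 2.
Ferraro wins the head-to-head 9–2.

Ferraro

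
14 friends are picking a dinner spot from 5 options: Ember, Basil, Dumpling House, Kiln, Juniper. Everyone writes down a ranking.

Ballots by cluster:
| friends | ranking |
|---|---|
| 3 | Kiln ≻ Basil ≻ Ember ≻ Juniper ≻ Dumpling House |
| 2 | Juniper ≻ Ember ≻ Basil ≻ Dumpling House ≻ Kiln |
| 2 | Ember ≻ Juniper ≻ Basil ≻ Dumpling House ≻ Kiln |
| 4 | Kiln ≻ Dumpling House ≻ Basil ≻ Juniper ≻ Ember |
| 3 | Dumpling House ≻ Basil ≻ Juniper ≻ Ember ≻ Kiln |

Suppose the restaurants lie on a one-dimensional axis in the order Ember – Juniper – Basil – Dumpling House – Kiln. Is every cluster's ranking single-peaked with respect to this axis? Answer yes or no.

no

Axis positions: Ember=1, Juniper=2, Basil=3, Dumpling House=4, Kiln=5.
Cluster 1: ranking walks positions 5-3-1-2-4; Basil is ranked above Dumpling House even though Dumpling House lies between Basil and the peak Kiln on the axis — preferences dip and rise again. Not single-peaked.
Cluster 2 (peak Juniper at position 2): ranking walks positions 2-1-3-4-5, expanding outward from the peak — single-peaked.
Cluster 3 (peak Ember at position 1): ranking walks positions 1-2-3-4-5, expanding outward from the peak — single-peaked.
Cluster 4 (peak Kiln at position 5): ranking walks positions 5-4-3-2-1, expanding outward from the peak — single-peaked.
Cluster 5 (peak Dumpling House at position 4): ranking walks positions 4-3-2-1-5, expanding outward from the peak — single-peaked.
Cluster 1 violates single-peakedness, so the profile is not single-peaked on this axis.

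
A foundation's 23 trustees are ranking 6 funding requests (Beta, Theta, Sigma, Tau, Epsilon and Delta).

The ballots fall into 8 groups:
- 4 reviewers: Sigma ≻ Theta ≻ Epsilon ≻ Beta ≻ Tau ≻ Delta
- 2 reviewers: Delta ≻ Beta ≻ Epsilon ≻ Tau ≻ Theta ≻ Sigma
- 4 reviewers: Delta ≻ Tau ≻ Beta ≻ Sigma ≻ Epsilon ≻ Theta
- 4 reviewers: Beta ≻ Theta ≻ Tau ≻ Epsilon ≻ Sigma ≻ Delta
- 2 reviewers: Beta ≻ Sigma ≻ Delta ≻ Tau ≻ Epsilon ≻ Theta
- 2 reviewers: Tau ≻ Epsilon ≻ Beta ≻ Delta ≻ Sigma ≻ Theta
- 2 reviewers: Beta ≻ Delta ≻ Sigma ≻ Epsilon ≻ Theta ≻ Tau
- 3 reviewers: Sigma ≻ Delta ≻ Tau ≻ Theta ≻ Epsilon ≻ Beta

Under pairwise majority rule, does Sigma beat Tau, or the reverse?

Ballots ranking Sigma above Tau: 4 + 2 + 2 + 3 = 11.
Ballots ranking Tau above Sigma: 23 − 11 = 12.
Tau wins the head-to-head 12–11.

Tau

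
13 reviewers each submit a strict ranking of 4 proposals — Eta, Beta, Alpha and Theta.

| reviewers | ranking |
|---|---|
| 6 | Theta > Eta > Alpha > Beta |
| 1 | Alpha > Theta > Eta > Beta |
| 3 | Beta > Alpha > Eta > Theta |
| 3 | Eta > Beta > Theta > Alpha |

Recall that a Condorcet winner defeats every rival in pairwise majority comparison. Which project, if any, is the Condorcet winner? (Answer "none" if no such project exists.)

Head-to-head results (13 reviewers):
Eta vs Beta: Eta is ranked higher on 6+1+3 = 10 ballots, Beta on 3. Eta wins 10–3.
Eta vs Alpha: Eta preferred on 6+3 = 9 ballots; Eta wins 9–4.
Eta vs Theta: Eta preferred on 3+3 = 6 ballots; Theta wins 7–6.
Beta vs Alpha: Beta is ranked higher on 3+3 = 6 ballots, Alpha on 7. Alpha wins 7–6.
Beta vs Theta: 6 to 7, Theta.
Alpha vs Theta: 4 to 9, Theta.
Theta defeats every rival head-to-head and is the Condorcet winner.

Theta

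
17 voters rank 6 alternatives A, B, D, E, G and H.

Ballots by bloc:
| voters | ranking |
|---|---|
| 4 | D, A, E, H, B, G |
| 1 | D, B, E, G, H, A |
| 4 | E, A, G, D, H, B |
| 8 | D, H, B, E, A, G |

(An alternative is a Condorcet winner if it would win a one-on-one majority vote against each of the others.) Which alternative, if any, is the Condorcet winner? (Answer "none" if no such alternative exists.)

Pairwise majorities:
A vs B: A is ranked higher on 4+4 = 8 ballots, B on 9. B wins 9–8.
A vs D: 4 to 13, D.
A vs E: A is ranked higher on 4 ballots, E on 13. E wins 13–4.
A vs G: A preferred on 4+4+8 = 16 ballots; A wins 16–1.
A vs H: 4+4 = 8 for A, 9 for H — H by 9–8.
B vs D: 0 for B, 17 for D — D by 17–0.
B vs E: B is ranked higher on 1+8 = 9 ballots, E on 8. B wins 9–8.
B vs G: B preferred on 4+1+8 = 13 ballots; B wins 13–4.
B vs H: 1 to 16, H.
D vs E: D is ranked higher on 4+1+8 = 13 ballots, E on 4. D wins 13–4.
D vs G: D preferred on 4+1+8 = 13 ballots; D wins 13–4.
D vs H: D preferred on 4+1+4+8 = 17 ballots; D wins 17–0.
E vs G: 4+1+4+8 = 17 for E, 0 for G — E by 17–0.
E vs H: E is ranked higher on 4+1+4 = 9 ballots, H on 8. E wins 9–8.
G vs H: G is ranked higher on 1+4 = 5 ballots, H on 12. H wins 12–5.
D defeats every rival head-to-head and is the Condorcet winner.

D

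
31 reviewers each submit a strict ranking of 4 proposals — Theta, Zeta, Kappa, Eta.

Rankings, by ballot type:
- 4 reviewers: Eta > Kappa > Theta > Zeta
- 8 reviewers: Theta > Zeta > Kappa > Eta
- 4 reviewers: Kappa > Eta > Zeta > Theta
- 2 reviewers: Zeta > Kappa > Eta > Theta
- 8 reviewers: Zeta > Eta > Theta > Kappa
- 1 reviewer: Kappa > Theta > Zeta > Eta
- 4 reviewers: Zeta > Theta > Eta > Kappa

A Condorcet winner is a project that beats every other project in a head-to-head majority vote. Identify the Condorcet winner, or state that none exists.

Zeta

Pairwise majorities:
Theta vs Zeta: 13 to 18, Zeta.
Theta–Kappa: Theta 20–11.
Theta vs Eta: Eta wins 18–13.
Zeta vs Kappa: Zeta is ranked higher on 8+2+8+4 = 22 ballots, Kappa on 9. Zeta wins 22–9.
Zeta vs Eta: Zeta wins 23–8.
Kappa–Eta: Eta 16–15.
Zeta defeats every rival head-to-head and is the Condorcet winner.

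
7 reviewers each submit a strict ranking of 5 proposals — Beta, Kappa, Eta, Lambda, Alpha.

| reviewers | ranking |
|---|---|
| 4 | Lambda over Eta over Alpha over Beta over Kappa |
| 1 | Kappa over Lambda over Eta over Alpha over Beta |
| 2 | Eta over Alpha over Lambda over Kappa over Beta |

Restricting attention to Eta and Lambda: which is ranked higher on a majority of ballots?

Ballots ranking Eta above Lambda: 2.
Ballots ranking Lambda above Eta: 7 − 2 = 5.
Lambda wins the head-to-head 5–2.

Lambda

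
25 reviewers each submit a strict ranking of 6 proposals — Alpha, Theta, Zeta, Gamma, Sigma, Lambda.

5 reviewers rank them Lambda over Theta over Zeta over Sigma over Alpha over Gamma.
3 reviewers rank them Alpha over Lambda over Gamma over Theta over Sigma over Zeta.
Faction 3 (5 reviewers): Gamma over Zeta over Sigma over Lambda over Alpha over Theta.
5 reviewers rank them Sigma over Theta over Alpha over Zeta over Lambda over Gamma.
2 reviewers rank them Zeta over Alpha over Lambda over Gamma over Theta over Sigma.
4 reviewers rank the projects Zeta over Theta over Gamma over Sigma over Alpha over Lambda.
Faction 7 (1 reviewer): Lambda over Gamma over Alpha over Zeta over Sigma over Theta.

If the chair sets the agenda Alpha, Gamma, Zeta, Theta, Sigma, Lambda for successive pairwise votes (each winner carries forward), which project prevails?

Round 1: Alpha vs Gamma — 15–10, Alpha advances.
Round 2: Alpha vs Zeta — 9–16, Zeta advances.
Round 3: Zeta vs Theta — 12–13, Theta advances.
Round 4: Theta vs Sigma — 14–11, Theta advances.
Round 5: Theta vs Lambda — 9–16, Lambda advances.
The agenda winner is Lambda.

Lambda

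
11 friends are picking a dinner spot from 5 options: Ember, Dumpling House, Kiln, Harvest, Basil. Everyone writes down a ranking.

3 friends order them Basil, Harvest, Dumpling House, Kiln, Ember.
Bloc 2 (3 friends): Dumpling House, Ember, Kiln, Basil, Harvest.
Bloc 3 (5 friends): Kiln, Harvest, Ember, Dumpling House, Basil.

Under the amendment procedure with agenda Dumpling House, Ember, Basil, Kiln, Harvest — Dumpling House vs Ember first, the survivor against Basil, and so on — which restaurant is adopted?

Round 1: Dumpling House vs Ember — 6–5, Dumpling House advances.
Round 2: Dumpling House vs Basil — 8–3, Dumpling House advances.
Round 3: Dumpling House vs Kiln — 6–5, Dumpling House advances.
Round 4: Dumpling House vs Harvest — 3–8, Harvest advances.
The agenda winner is Harvest.

Harvest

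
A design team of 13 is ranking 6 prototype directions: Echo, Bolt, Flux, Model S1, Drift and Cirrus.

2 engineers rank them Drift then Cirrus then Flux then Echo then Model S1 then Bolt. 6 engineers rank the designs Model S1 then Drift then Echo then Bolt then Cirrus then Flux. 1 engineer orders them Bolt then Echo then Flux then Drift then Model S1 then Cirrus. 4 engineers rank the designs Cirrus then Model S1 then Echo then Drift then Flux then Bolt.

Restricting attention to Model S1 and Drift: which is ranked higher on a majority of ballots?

Ballots ranking Model S1 above Drift: 6 + 4 = 10.
Ballots ranking Drift above Model S1: 13 − 10 = 3.
Model S1 wins the head-to-head 10–3.

Model S1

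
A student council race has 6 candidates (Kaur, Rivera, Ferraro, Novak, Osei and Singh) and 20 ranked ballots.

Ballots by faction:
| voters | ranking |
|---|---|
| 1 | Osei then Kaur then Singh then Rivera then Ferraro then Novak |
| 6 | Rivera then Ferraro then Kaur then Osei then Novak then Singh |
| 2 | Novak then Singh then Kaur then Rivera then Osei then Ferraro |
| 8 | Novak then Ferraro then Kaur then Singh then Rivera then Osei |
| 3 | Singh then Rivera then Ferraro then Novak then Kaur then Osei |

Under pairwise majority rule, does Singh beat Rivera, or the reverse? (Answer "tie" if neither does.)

Ballots ranking Singh above Rivera: 1 + 2 + 8 + 3 = 14.
Ballots ranking Rivera above Singh: 20 − 14 = 6.
Singh wins the head-to-head 14–6.

Singh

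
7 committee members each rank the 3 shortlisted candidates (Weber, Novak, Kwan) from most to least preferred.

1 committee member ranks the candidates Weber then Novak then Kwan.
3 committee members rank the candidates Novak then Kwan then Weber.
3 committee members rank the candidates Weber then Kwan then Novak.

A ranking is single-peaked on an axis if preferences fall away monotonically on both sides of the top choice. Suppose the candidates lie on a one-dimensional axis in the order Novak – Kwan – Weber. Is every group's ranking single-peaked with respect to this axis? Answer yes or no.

Axis positions: Novak=1, Kwan=2, Weber=3.
Group 1: ranking walks positions 3-1-2; Novak is ranked above Kwan even though Kwan lies between Novak and the peak Weber on the axis — preferences dip and rise again. Not single-peaked.
Group 2 (peak Novak at position 1): ranking walks positions 1-2-3, expanding outward from the peak — single-peaked.
Group 3 (peak Weber at position 3): ranking walks positions 3-2-1, expanding outward from the peak — single-peaked.
Group 1 violates single-peakedness, so the profile is not single-peaked on this axis.

no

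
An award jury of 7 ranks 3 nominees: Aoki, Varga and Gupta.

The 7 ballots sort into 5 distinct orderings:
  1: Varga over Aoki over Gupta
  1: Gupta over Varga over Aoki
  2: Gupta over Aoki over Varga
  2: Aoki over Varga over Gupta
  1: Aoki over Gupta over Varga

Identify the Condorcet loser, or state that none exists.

Pairwise majorities:
Aoki vs Varga: 2+2+1 = 5 for Aoki, 2 for Varga — Aoki by 5–2.
Aoki vs Gupta: Aoki wins 4–3.
Varga vs Gupta: Varga preferred on 1+2 = 3 ballots; Gupta wins 4–3.
Only Varga has no wins; Varga is the Condorcet loser.

Varga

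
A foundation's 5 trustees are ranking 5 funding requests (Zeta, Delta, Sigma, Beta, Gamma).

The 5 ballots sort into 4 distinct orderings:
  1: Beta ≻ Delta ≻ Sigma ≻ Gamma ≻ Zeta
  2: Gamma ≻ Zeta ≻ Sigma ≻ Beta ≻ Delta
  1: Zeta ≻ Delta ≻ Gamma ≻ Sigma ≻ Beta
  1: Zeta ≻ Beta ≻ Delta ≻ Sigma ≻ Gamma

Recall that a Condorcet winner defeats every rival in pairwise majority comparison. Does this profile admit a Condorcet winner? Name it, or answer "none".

none

Head-to-head results (5 reviewers):
Zeta vs Delta: Zeta, 4–1.
Zeta–Sigma: Zeta 4–1.
Zeta vs Beta: Zeta wins 4–1.
Zeta–Gamma: Gamma 3–2.
Delta vs Sigma: Delta wins 3–2.
Delta vs Beta: Beta wins 4–1.
Delta vs Gamma: Delta wins 3–2.
Sigma–Beta: Sigma 3–2.
Sigma–Gamma: Gamma 3–2.
Beta vs Gamma: Gamma, 3–2.
No project is unbeaten: Zeta loses to Gamma; Delta loses to Zeta; Sigma loses to Zeta; Beta loses to Zeta; Gamma loses to Delta. In particular Zeta > Delta > Gamma > Zeta is a majority cycle — no Condorcet winner exists.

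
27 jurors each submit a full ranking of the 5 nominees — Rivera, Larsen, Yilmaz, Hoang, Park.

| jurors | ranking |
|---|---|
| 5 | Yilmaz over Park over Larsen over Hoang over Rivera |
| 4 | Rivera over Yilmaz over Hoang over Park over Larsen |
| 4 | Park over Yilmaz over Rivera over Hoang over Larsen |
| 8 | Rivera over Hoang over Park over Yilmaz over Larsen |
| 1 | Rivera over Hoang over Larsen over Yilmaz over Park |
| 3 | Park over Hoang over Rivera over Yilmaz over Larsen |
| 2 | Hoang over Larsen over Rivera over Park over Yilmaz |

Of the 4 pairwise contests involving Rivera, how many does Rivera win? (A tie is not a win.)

Rivera against each rival (27 jurors):
Rivera vs Larsen: Rivera preferred on 4+4+8+1+3 = 20 ballots; Rivera wins 20–7.
Rivera vs Yilmaz: 4+8+1+3+2 = 18 for Rivera, 9 for Yilmaz — Rivera by 18–9.
Rivera vs Hoang: 17 to 10, Rivera.
Rivera vs Park: Rivera is ranked higher on 4+8+1+2 = 15 ballots, Park on 12. Rivera wins 15–12.
Rivera beats Larsen, Yilmaz, Hoang, Park — 4 pairwise wins.

4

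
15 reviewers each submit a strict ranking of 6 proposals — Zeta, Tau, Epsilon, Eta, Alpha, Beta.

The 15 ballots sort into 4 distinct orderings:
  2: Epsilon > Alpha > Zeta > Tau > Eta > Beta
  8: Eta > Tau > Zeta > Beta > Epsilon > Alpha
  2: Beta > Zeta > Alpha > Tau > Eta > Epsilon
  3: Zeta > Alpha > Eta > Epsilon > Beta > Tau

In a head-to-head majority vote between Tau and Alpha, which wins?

Tau

Ballots ranking Tau above Alpha: 8.
Ballots ranking Alpha above Tau: 15 − 8 = 7.
Tau wins the head-to-head 8–7.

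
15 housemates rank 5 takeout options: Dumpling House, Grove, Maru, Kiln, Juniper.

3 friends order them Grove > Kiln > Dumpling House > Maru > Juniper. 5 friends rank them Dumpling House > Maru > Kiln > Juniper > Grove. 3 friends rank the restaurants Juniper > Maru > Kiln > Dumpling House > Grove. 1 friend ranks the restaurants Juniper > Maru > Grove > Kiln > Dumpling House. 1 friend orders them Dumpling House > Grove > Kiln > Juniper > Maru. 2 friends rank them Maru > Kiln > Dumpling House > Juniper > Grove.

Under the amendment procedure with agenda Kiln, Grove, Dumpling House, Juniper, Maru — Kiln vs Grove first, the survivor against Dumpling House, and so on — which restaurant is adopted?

Maru

Round 1: Kiln vs Grove — 10–5, Kiln advances.
Round 2: Kiln vs Dumpling House — 9–6, Kiln advances.
Round 3: Kiln vs Juniper — 11–4, Kiln advances.
Round 4: Kiln vs Maru — 4–11, Maru advances.
The agenda winner is Maru.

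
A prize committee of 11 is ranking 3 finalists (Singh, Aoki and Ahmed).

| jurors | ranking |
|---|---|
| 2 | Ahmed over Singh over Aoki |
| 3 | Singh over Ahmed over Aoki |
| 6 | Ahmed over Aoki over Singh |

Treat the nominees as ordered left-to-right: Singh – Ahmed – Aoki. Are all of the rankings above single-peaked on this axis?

yes

Axis positions: Singh=1, Ahmed=2, Aoki=3.
Ballot type 1 (peak Ahmed at position 2): ranking walks positions 2-1-3, expanding outward from the peak — single-peaked.
Ballot type 2 (peak Singh at position 1): ranking walks positions 1-2-3, expanding outward from the peak — single-peaked.
Ballot type 3 (peak Ahmed at position 2): ranking walks positions 2-3-1, expanding outward from the peak — single-peaked.
Every ranking is single-peaked on this axis.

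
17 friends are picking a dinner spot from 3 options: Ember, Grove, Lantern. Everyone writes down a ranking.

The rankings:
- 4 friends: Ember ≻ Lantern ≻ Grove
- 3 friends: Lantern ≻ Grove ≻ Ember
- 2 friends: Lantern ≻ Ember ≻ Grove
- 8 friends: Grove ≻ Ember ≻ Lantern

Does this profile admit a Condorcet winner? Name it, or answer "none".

none

Pairwise majorities:
Ember vs Grove: Ember is ranked higher on 4+2 = 6 ballots, Grove on 11. Grove wins 11–6.
Ember vs Lantern: Ember wins 12–5.
Grove vs Lantern: Lantern wins 9–8.
Every restaurant loses at least once (Ember loses to Grove; Grove loses to Lantern; Lantern loses to Ember). The majority relation contains the cycle Ember beats Lantern beats Grove beats Ember, so there is no Condorcet winner.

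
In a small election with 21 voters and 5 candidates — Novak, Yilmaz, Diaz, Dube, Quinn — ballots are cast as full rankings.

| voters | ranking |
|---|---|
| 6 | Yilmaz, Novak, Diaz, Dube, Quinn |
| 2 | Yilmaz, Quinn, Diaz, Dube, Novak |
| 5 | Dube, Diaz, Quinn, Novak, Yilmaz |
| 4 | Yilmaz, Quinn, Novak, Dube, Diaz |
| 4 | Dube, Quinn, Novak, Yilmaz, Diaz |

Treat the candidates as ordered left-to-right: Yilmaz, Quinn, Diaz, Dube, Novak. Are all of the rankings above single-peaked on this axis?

Axis positions: Yilmaz=1, Quinn=2, Diaz=3, Dube=4, Novak=5.
Ballot type 1: ranking walks positions 1-5-3-4-2; Novak is ranked above Quinn even though Quinn lies between Novak and the peak Yilmaz on the axis — preferences dip and rise again. Not single-peaked.
Ballot type 2 (peak Yilmaz at position 1): ranking walks positions 1-2-3-4-5, expanding outward from the peak — single-peaked.
Ballot type 3 (peak Dube at position 4): ranking walks positions 4-3-2-5-1, expanding outward from the peak — single-peaked.
Ballot type 4: ranking walks positions 1-2-5-4-3; Novak is ranked above Diaz even though Diaz lies between Novak and the peak Yilmaz on the axis — preferences dip and rise again. Not single-peaked.
Ballot type 5: ranking walks positions 4-2-5-1-3; Quinn is ranked above Diaz even though Diaz lies between Quinn and the peak Dube on the axis — preferences dip and rise again. Not single-peaked.
Ballot type 1 violates single-peakedness, so the profile is not single-peaked on this axis.

no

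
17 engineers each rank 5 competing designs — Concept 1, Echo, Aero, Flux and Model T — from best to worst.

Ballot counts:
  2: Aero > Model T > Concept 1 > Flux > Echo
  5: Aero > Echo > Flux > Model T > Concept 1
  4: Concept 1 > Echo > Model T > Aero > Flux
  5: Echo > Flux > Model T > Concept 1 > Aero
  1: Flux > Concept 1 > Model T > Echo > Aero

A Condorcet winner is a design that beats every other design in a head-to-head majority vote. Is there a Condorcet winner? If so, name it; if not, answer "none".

Echo

Pairwise majorities:
Concept 1 vs Echo: Echo, 10–7.
Concept 1 vs Aero: Concept 1, 10–7.
Concept 1 vs Flux: Flux wins 11–6.
Concept 1 vs Model T: Model T wins 12–5.
Echo vs Aero: Echo, 10–7.
Echo vs Flux: Echo, 14–3.
Echo–Model T: Echo 14–3.
Aero–Flux: Aero 11–6.
Aero vs Model T: Model T, 10–7.
Flux–Model T: Flux 11–6.
Echo beats each of Concept 1, Aero, Flux, Model T — Echo is the Condorcet winner.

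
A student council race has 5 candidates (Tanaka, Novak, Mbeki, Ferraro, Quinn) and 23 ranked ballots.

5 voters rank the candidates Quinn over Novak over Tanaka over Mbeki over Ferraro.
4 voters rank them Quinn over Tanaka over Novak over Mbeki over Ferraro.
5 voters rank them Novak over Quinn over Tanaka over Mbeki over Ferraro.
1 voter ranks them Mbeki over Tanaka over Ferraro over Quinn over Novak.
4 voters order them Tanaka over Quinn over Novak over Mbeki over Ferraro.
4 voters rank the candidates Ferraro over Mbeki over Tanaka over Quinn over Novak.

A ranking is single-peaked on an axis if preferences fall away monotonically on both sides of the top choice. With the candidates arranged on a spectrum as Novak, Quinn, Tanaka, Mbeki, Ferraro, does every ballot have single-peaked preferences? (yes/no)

yes

Axis positions: Novak=1, Quinn=2, Tanaka=3, Mbeki=4, Ferraro=5.
Ballot type 1 (peak Quinn at position 2): ranking walks positions 2-1-3-4-5, expanding outward from the peak — single-peaked.
Ballot type 2 (peak Quinn at position 2): ranking walks positions 2-3-1-4-5, expanding outward from the peak — single-peaked.
Ballot type 3 (peak Novak at position 1): ranking walks positions 1-2-3-4-5, expanding outward from the peak — single-peaked.
Ballot type 4 (peak Mbeki at position 4): ranking walks positions 4-3-5-2-1, expanding outward from the peak — single-peaked.
Ballot type 5 (peak Tanaka at position 3): ranking walks positions 3-2-1-4-5, expanding outward from the peak — single-peaked.
Ballot type 6 (peak Ferraro at position 5): ranking walks positions 5-4-3-2-1, expanding outward from the peak — single-peaked.
Every ranking is single-peaked on this axis.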